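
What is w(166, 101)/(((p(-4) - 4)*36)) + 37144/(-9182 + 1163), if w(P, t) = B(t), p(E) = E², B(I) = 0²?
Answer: -37144/8019 ≈ -4.6320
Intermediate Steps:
B(I) = 0
w(P, t) = 0
w(166, 101)/(((p(-4) - 4)*36)) + 37144/(-9182 + 1163) = 0/((((-4)² - 4)*36)) + 37144/(-9182 + 1163) = 0/(((16 - 4)*36)) + 37144/(-8019) = 0/((12*36)) + 37144*(-1/8019) = 0/432 - 37144/8019 = 0*(1/432) - 37144/8019 = 0 - 37144/8019 = -37144/8019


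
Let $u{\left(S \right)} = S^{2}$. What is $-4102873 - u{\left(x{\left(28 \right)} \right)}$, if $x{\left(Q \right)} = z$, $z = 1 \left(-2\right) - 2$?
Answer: $-4102889$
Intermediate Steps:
$z = -4$ ($z = -2 - 2 = -4$)
$x{\left(Q \right)} = -4$
$-4102873 - u{\left(x{\left(28 \right)} \right)} = -4102873 - \left(-4\right)^{2} = -4102873 - 16 = -4102889$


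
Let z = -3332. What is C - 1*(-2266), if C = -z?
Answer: 5598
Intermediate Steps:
C = 3332 (C = -1*(-3332) = 3332)
C - 1*(-2266) = 3332 - 1*(-2266) = 3332 + 2266 = 5598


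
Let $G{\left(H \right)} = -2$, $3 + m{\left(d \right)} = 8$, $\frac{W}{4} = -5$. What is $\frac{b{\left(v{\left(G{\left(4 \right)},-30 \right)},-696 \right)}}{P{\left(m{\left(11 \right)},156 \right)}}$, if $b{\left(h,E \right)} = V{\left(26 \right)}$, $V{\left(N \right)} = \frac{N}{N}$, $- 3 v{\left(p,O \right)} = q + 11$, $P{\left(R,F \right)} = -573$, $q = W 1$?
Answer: $- \frac{1}{573} \approx -0.0017452$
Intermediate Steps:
$W = -20$ ($W = 4 \left(-5\right) = -20$)
$m{\left(d \right)} = 5$ ($m{\left(d \right)} = -3 + 8 = 5$)
$q = -20$ ($q = \left(-20\right) 1 = -20$)
$v{\left(p,O \right)} = 3$ ($v{\left(p,O \right)} = - \frac{-20 + 11}{3} = \left(- \frac{1}{3}\right) \left(-9\right) = 3$)
$V{\left(N \right)} = 1$
$b{\left(h,E \right)} = 1$
$\frac{b{\left(v{\left(G{\left(4 \right)},-30 \right)},-696 \right)}}{P{\left(m{\left(11 \right)},156 \right)}} = 1 \frac{1}{-573} = 1 \left(- \frac{1}{573}\right) = - \frac{1}{573}$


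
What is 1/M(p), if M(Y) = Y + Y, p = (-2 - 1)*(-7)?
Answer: 1/42 ≈ 0.023810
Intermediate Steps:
p = 21 (p = -3*(-7) = 21)
M(Y) = 2*Y
1/M(p) = 1/(2*21) = 1/42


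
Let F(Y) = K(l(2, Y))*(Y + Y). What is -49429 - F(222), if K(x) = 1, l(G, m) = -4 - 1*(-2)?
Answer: -49873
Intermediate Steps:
l(G, m) = -2 (l(G, m) = -4 + 2 = -2)
F(Y) = 2*Y (F(Y) = 1*(Y + Y) = 1*(2*Y) = 2*Y)
-49429 - F(222) = -49429 - 2*222 = -49429 - 1*444 = -49429 - 444 = -49873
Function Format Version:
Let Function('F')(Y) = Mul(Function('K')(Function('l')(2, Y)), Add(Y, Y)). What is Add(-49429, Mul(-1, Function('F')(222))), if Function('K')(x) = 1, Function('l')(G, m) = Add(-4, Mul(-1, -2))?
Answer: -49873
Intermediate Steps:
Function('l')(G, m) = -2 (Function('l')(G, m) = Add(-4, 2) = -2)
Function('F')(Y) = Mul(2, Y) (Function('F')(Y) = Mul(1, Add(Y, Y)) = Mul(1, Mul(2, Y)) = Mul(2, Y))
Add(-49429, Mul(-1, Function('F')(222))) = Add(-49429, Mul(-1, Mul(2, 222))) = Add(-49429, Mul(-1, 444)) = Add(-49429, -444) = -49873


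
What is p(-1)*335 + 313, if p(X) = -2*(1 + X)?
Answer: 313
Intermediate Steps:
p(X) = -2 - 2*X
p(-1)*335 + 313 = (-2 - 2*(-1))*335 + 313 = (-2 + 2)*335 + 313 = 0*335 + 313 = 0 + 313 = 313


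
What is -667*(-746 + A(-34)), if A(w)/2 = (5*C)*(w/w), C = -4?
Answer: 524262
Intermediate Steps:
A(w) = -40 (A(w) = 2*((5*(-4))*(w/w)) = 2*(-20*1) = 2*(-20) = -40)
-667*(-746 + A(-34)) = -667*(-746 - 40) = -667*(-786) = 524262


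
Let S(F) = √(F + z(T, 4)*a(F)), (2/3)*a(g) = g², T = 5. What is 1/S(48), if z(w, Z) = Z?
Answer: √3/204 ≈ 0.0084904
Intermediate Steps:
a(g) = 3*g²/2
S(F) = √(F + 6*F²) (S(F) = √(F + 4*(3*F²/2)) = √(F + 6*F²))
1/S(48) = 1/(√(48*(1 + 6*48))) = 1/(√(48*(1 + 288))) = 1/(√(48*289)) = 1/(√13872) = 1/(68*√3) = √3/204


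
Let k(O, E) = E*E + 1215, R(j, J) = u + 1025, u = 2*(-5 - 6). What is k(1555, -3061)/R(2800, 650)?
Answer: 9370936/1003 ≈ 9342.9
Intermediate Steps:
u = -22 (u = 2*(-11) = -22)
R(j, J) = 1003 (R(j, J) = -22 + 1025 = 1003)
k(O, E) = 1215 + E² (k(O, E) = E² + 1215 = 1215 + E²)
k(1555, -3061)/R(2800, 650) = (1215 + (-3061)²)/1003 = (1215 + 9369721)*(1/1003) = 9370936*(1/1003) = 9370936/1003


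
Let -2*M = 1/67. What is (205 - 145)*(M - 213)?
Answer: -856290/67 ≈ -12780.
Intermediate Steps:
M = -1/134 (M = -½/67 = -½*1/67 = -1/134 ≈ -0.0074627)
(205 - 145)*(M - 213) = (205 - 145)*(-1/134 - 213) = 60*(-28543/134) = -856290/67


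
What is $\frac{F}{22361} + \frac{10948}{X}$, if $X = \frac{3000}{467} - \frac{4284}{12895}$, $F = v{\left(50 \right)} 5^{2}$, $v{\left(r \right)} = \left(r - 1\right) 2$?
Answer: $\frac{368579114359855}{205074810573} \approx 1797.3$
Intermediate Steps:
$v{\left(r \right)} = -2 + 2 r$ ($v{\left(r \right)} = \left(-1 + r\right) 2 = -2 + 2 r$)
$F = 2450$ ($F = \left(-2 + 2 \cdot 50\right) 5^{2} = \left(-2 + 100\right) 25 = 98 \cdot 25 = 2450$)
$X = \frac{36684372}{6021965}$ ($X = 3000 \cdot \frac{1}{467} - \frac{4284}{12895} = \frac{3000}{467} - \frac{4284}{12895} = \frac{36684372}{6021965} \approx 6.0918$)
$\frac{F}{22361} + \frac{10948}{X} = \frac{2450}{22361} + \frac{10948}{\frac{36684372}{6021965}} = 2450 \cdot \frac{1}{22361} + 10948 \cdot \frac{6021965}{36684372} = \frac{2450}{22361} + \frac{16482118205}{9171093} = \frac{368579114359855}{205074810573}$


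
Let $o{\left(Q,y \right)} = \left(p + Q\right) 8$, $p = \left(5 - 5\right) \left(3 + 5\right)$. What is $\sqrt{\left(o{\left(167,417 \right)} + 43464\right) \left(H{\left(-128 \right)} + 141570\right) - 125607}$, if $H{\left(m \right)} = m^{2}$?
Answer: $\sqrt{7076213593} \approx 84120.0$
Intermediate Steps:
$p = 0$ ($p = 0 \cdot 8 = 0$)
$o{\left(Q,y \right)} = 8 Q$ ($o{\left(Q,y \right)} = \left(0 + Q\right) 8 = Q 8 = 8 Q$)
$\sqrt{\left(o{\left(167,417 \right)} + 43464\right) \left(H{\left(-128 \right)} + 141570\right) - 125607} = \sqrt{\left(8 \cdot 167 + 43464\right) \left(\left(-128\right)^{2} + 141570\right) - 125607} = \sqrt{\left(1336 + 43464\right) \left(16384 + 141570\right) - 125607} = \sqrt{44800 \cdot 157954 - 125607} = \sqrt{7076339200 - 125607} = \sqrt{7076213593}$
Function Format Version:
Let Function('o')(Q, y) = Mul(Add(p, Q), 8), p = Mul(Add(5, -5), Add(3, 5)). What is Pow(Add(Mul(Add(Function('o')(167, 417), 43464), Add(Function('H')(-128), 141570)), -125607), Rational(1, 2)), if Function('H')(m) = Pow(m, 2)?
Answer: Pow(7076213593, Rational(1, 2)) ≈ 84120.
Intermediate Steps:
p = 0 (p = Mul(0, 8) = 0)
Function('o')(Q, y) = Mul(8, Q) (Function('o')(Q, y) = Mul(Add(0, Q), 8) = Mul(Q, 8) = Mul(8, Q))
Pow(Add(Mul(Add(Function('o')(167, 417), 43464), Add(Function('H')(-128), 141570)), -125607), Rational(1, 2)) = Pow(Add(Mul(Add(Mul(8, 167), 43464), Add(Pow(-128, 2), 141570)), -125607), Rational(1, 2)) = Pow(Add(Mul(Add(1336, 43464), Add(16384, 141570)), -125607), Rational(1, 2)) = Pow(Add(Mul(44800, 157954), -125607), Rational(1, 2)) = Pow(Add(7076339200, -125607), Rational(1, 2)) = Pow(7076213593, Rational(1, 2))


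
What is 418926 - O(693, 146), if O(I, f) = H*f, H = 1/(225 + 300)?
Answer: 219936004/525 ≈ 4.1893e+5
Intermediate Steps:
H = 1/525 ≈ 0.0019048
O(I, f) = f/525
418926 - O(693, 146) = 418926 - 146/525 = 219936004/525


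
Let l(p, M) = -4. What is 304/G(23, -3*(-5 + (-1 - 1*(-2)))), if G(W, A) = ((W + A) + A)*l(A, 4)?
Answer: -76/47 ≈ -1.6170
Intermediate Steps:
G(W, A) = -8*A - 4*W (G(W, A) = ((W + A) + A)*(-4) = ((A + W) + A)*(-4) = (W + 2*A)*(-4) = -8*A - 4*W)
304/G(23, -3*(-5 + (-1 - 1*(-2)))) = 304/(-(-24)*(-5 + (-1 - 1*(-2))) - 4*23) = 304/(-(-24)*(-5 + (-1 + 2)) - 92) = 304/(-(-24)*(-5 + 1) - 92) = 304/(-(-24)*(-4) - 92) = 304/(-8*12 - 92) = 304/(-96 - 92) = 304/(-188) = 304*(-1/188) = -76/47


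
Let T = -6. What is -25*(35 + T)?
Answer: -725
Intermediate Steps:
-25*(35 + T) = -25*(35 - 6) = -25*29 = -725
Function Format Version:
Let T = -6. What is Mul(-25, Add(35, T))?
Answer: -725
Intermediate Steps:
Mul(-25, Add(35, T)) = Mul(-25, Add(35, -6)) = Mul(-25, 29) = -725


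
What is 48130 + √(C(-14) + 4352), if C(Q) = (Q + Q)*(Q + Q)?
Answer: 48130 + 4*√321 ≈ 48202.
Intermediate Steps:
C(Q) = 4*Q² (C(Q) = (2*Q)*(2*Q) = 4*Q²)
48130 + √(C(-14) + 4352) = 48130 + √(4*(-14)² + 4352) = 48130 + √(4*196 + 4352) = 48130 + √(784 + 4352) = 48130 + √5136 = 48130 + 4*√321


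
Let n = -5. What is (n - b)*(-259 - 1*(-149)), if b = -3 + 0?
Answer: 220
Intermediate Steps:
b = -3
(n - b)*(-259 - 1*(-149)) = (-5 - 1*(-3))*(-259 - 1*(-149)) = (-5 + 3)*(-259 + 149) = -2*(-110) = 220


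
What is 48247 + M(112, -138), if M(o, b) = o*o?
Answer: 60791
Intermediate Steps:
M(o, b) = o²
48247 + M(112, -138) = 48247 + 112² = 48247 + 12544 = 60791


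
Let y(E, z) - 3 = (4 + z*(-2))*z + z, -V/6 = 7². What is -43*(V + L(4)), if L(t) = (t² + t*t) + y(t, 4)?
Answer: 11653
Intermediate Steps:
V = -294 (V = -6*7² = -6*49 = -294)
y(E, z) = 3 + z + z*(4 - 2*z) (y(E, z) = 3 + ((4 + z*(-2))*z + z) = 3 + ((4 - 2*z)*z + z) = 3 + (z*(4 - 2*z) + z) = 3 + (z + z*(4 - 2*z)) = 3 + z + z*(4 - 2*z))
L(t) = -9 + 2*t² (L(t) = (t² + t*t) + (3 - 2*4² + 5*4) = (t² + t²) + (3 - 2*16 + 20) = 2*t² + (3 - 32 + 20) = 2*t² - 9 = -9 + 2*t²)
-43*(V + L(4)) = -43*(-294 + (-9 + 2*4²)) = -43*(-294 + (-9 + 2*16)) = -43*(-294 + (-9 + 32)) = -43*(-294 + 23) = -43*(-271) = 11653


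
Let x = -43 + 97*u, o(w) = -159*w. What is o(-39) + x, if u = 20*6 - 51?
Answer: 12851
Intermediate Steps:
u = 69 (u = 120 - 51 = 69)
x = 6650 (x = -43 + 97*69 = -43 + 6693 = 6650)
o(-39) + x = -159*(-39) + 6650 = 6201 + 6650 = 12851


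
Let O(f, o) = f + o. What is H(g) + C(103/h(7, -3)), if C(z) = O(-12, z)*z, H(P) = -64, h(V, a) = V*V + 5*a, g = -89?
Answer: -105399/1156 ≈ -91.176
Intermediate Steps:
h(V, a) = V² + 5*a
C(z) = z*(-12 + z) (C(z) = (-12 + z)*z = z*(-12 + z))
H(g) + C(103/h(7, -3)) = -64 + (103/(7² + 5*(-3)))*(-12 + 103/(7² + 5*(-3))) = -64 + (103/(49 - 15))*(-12 + 103/(49 - 15)) = -64 + (103/34)*(-12 + 103/34) = -64 + (103*(1/34))*(-12 + 103*(1/34)) = -64 + 103*(-12 + 103/34)/34 = -64 + (103/34)*(-305/34) = -64 - 31415/1156 = -105399/1156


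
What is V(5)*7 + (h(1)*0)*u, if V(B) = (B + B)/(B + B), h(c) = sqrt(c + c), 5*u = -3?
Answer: 7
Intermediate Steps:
u = -3/5 (u = (1/5)*(-3) = -3/5 ≈ -0.60000)
h(c) = sqrt(2)*sqrt(c) (h(c) = sqrt(2*c) = sqrt(2)*sqrt(c))
V(B) = 1 (V(B) = (2*B)/((2*B)) = (2*B)*(1/(2*B)) = 1)
V(5)*7 + (h(1)*0)*u = 1*7 + ((sqrt(2)*sqrt(1))*0)*(-3/5) = 7 + ((sqrt(2)*1)*0)*(-3/5) = 7 + (sqrt(2)*0)*(-3/5) = 7 + 0*(-3/5) = 7 + 0 = 7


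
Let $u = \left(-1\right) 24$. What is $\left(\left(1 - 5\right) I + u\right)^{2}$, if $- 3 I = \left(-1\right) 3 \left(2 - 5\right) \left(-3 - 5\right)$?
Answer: $14400$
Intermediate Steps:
$u = -24$
$I = 24$ ($I = - \frac{\left(-1\right) 3 \left(2 - 5\right) \left(-3 - 5\right)}{3} = - \frac{\left(-3\right) \left(\left(-3\right) \left(-8\right)\right)}{3} = - \frac{\left(-3\right) 24}{3} = \left(- \frac{1}{3}\right) \left(-72\right) = 24$)
$\left(\left(1 - 5\right) I + u\right)^{2} = \left(\left(1 - 5\right) 24 - 24\right)^{2} = \left(\left(-4\right) 24 - 24\right)^{2} = \left(-96 - 24\right)^{2} = \left(-120\right)^{2} = 14400$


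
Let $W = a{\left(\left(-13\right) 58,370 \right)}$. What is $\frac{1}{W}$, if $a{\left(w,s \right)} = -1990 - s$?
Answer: $- \frac{1}{2360} \approx -0.00042373$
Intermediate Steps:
$W = -2360$ ($W = -1990 - 370 = -2360$)
$\frac{1}{W} = \frac{1}{-2360} = - \frac{1}{2360}$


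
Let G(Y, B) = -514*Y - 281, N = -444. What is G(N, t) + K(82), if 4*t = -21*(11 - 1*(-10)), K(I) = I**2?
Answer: 234659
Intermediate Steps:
t = -441/4 (t = (-21*(11 - 1*(-10)))/4 = (-21*(11 + 10))/4 = (-21*21)/4 = (1/4)*(-441) = -441/4 ≈ -110.25)
G(Y, B) = -281 - 514*Y
G(N, t) + K(82) = (-281 - 514*(-444)) + 82**2 = (-281 + 228216) + 6724 = 227935 + 6724 = 234659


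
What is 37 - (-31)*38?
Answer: 1215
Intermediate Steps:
37 - (-31)*38 = 37 - 31*(-38) = 37 + 1178 = 1215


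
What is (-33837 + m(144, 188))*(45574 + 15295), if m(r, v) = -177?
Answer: -2070398166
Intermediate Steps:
(-33837 + m(144, 188))*(45574 + 15295) = (-33837 - 177)*(45574 + 15295) = -34014*60869 = -2070398166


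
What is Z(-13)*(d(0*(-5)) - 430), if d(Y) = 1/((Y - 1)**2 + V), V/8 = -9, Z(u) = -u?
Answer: -396903/71 ≈ -5590.2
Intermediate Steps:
V = -72 (V = 8*(-9) = -72)
d(Y) = 1/(-72 + (-1 + Y)**2) (d(Y) = 1/((Y - 1)**2 - 72) = 1/((-1 + Y)**2 - 72) = 1/(-72 + (-1 + Y)**2))
Z(-13)*(d(0*(-5)) - 430) = (-1*(-13))*(1/(-72 + (-1 + 0*(-5))**2) - 430) = 13*(1/(-72 + (-1 + 0)**2) - 430) = 13*(1/(-72 + (-1)**2) - 430) = 13*(1/(-72 + 1) - 430) = 13*(1/(-71) - 430) = 13*(-1/71 - 430) = 13*(-30531/71) = -396903/71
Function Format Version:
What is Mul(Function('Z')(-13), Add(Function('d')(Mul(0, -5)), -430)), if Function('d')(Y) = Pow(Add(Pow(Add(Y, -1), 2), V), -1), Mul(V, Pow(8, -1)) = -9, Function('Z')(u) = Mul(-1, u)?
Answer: Rational(-396903, 71) ≈ -5590.2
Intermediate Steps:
V = -72 (V = Mul(8, -9) = -72)
Function('d')(Y) = Pow(Add(-72, Pow(Add(-1, Y), 2)), -1) (Function('d')(Y) = Pow(Add(Pow(Add(Y, -1), 2), -72), -1) = Pow(Add(Pow(Add(-1, Y), 2), -72), -1) = Pow(Add(-72, Pow(Add(-1, Y), 2)), -1))
Mul(Function('Z')(-13), Add(Function('d')(Mul(0, -5)), -430)) = Mul(Mul(-1, -13), Add(Pow(Add(-72, Pow(Add(-1, Mul(0, -5)), 2)), -1), -430)) = Mul(13, Add(Pow(Add(-72, Pow(Add(-1, 0), 2)), -1), -430)) = Mul(13, Add(Pow(Add(-72, Pow(-1, 2)), -1), -430)) = Mul(13, Add(Pow(Add(-72, 1), -1), -430)) = Mul(13, Add(Pow(-71, -1), -430)) = Mul(13, Add(Rational(-1, 71), -430)) = Mul(13, Rational(-30531, 71)) = Rational(-396903, 71)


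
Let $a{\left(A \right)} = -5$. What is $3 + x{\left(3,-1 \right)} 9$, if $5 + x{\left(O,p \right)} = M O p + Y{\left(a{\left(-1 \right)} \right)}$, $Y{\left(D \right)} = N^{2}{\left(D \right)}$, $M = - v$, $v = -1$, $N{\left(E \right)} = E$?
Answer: $156$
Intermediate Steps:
$M = 1$ ($M = \left(-1\right) \left(-1\right) = 1$)
$Y{\left(D \right)} = D^{2}$
$x{\left(O,p \right)} = 20 + O p$ ($x{\left(O,p \right)} = -5 + \left(1 O p + \left(-5\right)^{2}\right) = -5 + \left(O p + 25\right) = -5 + \left(25 + O p\right) = 20 + O p$)
$3 + x{\left(3,-1 \right)} 9 = 3 + \left(20 + 3 \left(-1\right)\right) 9 = 3 + \left(20 - 3\right) 9 = 3 + 17 \cdot 9 = 3 + 153 = 156$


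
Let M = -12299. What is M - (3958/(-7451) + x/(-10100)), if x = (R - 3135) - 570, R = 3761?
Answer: -231380520461/18813775 ≈ -12298.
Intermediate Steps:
x = 56 (x = (3761 - 3135) - 570 = 626 - 570 = 56)
M - (3958/(-7451) + x/(-10100)) = -12299 - (3958/(-7451) + 56/(-10100)) = -12299 - (3958*(-1/7451) + 56*(-1/10100)) = -12299 - (-3958/7451 - 14/2525) = -12299 - 1*(-10098264/18813775) = -12299 + 10098264/18813775 = -231380520461/18813775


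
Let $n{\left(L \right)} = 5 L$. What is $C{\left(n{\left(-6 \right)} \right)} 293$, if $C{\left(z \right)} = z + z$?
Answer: $-17580$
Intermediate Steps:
$C{\left(z \right)} = 2 z$
$C{\left(n{\left(-6 \right)} \right)} 293 = 2 \cdot 5 \left(-6\right) 293 = 2 \left(-30\right) 293 = \left(-60\right) 293 = -17580$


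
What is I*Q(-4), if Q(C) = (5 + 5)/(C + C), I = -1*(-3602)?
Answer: -9005/2 ≈ -4502.5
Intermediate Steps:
I = 3602
Q(C) = 5/C (Q(C) = 10/((2*C)) = 10*(1/(2*C)) = 5/C)
I*Q(-4) = 3602*(5/(-4)) = 3602*(5*(-¼)) = 3602*(-5/4) = -9005/2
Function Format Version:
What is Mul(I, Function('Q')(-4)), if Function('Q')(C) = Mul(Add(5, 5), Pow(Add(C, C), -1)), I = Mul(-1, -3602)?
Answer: Rational(-9005, 2) ≈ -4502.5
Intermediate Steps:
I = 3602
Function('Q')(C) = Mul(5, Pow(C, -1)) (Function('Q')(C) = Mul(10, Pow(Mul(2, C), -1)) = Mul(10, Mul(Rational(1, 2), Pow(C, -1))) = Mul(5, Pow(C, -1)))
Mul(I, Function('Q')(-4)) = Mul(3602, Mul(5, Pow(-4, -1))) = Mul(3602, Mul(5, Rational(-1, 4))) = Mul(3602, Rational(-5, 4)) = Rational(-9005, 2)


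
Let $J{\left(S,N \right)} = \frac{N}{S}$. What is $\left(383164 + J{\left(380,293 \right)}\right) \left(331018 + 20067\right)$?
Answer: $\frac{10223778677021}{76} \approx 1.3452 \cdot 10^{11}$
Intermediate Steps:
$\left(383164 + J{\left(380,293 \right)}\right) \left(331018 + 20067\right) = \left(383164 + \frac{293}{380}\right) \left(331018 + 20067\right) = \left(383164 + 293 \cdot \frac{1}{380}\right) 351085 = \left(383164 + \frac{293}{380}\right) 351085 = \frac{145602613}{380} \cdot 351085 = \frac{10223778677021}{76}$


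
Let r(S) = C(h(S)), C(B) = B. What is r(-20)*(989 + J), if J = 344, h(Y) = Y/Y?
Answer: 1333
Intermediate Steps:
h(Y) = 1
r(S) = 1
r(-20)*(989 + J) = 1*(989 + 344) = 1*1333 = 1333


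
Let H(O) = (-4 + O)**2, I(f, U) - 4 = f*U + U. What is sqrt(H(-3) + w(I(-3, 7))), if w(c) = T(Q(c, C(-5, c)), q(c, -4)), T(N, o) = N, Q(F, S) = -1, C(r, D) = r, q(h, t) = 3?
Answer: 4*sqrt(3) ≈ 6.9282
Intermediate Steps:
I(f, U) = 4 + U + U*f (I(f, U) = 4 + (f*U + U) = 4 + (U*f + U) = 4 + (U + U*f) = 4 + U + U*f)
w(c) = -1
sqrt(H(-3) + w(I(-3, 7))) = sqrt((-4 - 3)**2 - 1) = sqrt((-7)**2 - 1) = sqrt(49 - 1) = sqrt(48) = 4*sqrt(3)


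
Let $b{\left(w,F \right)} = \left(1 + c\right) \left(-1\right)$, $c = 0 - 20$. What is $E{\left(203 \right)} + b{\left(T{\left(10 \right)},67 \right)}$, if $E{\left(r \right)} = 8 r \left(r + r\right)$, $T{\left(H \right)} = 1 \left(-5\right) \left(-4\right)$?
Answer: $659363$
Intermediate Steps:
$c = -20$ ($c = 0 - 20 = -20$)
$T{\left(H \right)} = 20$ ($T{\left(H \right)} = \left(-5\right) \left(-4\right) = 20$)
$b{\left(w,F \right)} = 19$ ($b{\left(w,F \right)} = \left(1 - 20\right) \left(-1\right) = \left(-19\right) \left(-1\right) = 19$)
$E{\left(r \right)} = 16 r^{2}$ ($E{\left(r \right)} = 8 r 2 r = 16 r^{2}$)
$E{\left(203 \right)} + b{\left(T{\left(10 \right)},67 \right)} = 16 \cdot 203^{2} + 19 = 16 \cdot 41209 + 19 = 659344 + 19 = 659363$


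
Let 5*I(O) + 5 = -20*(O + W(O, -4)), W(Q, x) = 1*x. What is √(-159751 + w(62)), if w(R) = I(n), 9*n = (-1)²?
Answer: 2*I*√359407/3 ≈ 399.67*I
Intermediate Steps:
W(Q, x) = x
n = ⅑ (n = (⅑)*(-1)² = (⅑)*1 = ⅑ ≈ 0.11111)
I(O) = 15 - 4*O (I(O) = -1 + (-20*(O - 4))/5 = -1 + (-20*(-4 + O))/5 = -1 + (80 - 20*O)/5 = -1 + (16 - 4*O) = 15 - 4*O)
w(R) = 131/9 (w(R) = 15 - 4*⅑ = 15 - 4/9 = 131/9)
√(-159751 + w(62)) = √(-159751 + 131/9) = √(-1437628/9) = 2*I*√359407/3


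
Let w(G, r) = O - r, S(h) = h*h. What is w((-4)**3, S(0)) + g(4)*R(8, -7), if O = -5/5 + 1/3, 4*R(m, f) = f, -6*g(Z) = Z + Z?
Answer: 5/3 ≈ 1.6667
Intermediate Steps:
g(Z) = -Z/3 (g(Z) = -(Z + Z)/6 = -Z/3)
S(h) = h**2
R(m, f) = f/4
O = -2/3 (O = -5*1/5 + 1*(1/3) = -1 + 1/3 = -2/3 ≈ -0.66667)
w(G, r) = -2/3 - r
w((-4)**3, S(0)) + g(4)*R(8, -7) = (-2/3 - 1*0**2) + (-1/3*4)*((1/4)*(-7)) = (-2/3 - 1*0) - 4/3*(-7/4) = (-2/3 + 0) + 7/3 = -2/3 + 7/3 = 5/3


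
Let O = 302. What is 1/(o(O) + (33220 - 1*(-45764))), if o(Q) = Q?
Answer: 1/79286 ≈ 1.2613e-5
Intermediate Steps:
1/(o(O) + (33220 - 1*(-45764))) = 1/(302 + (33220 - 1*(-45764))) = 1/(302 + (33220 + 45764)) = 1/(302 + 78984) = 1/79286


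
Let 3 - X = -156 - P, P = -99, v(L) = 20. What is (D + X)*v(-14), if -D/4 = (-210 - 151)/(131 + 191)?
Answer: 207640/161 ≈ 1289.7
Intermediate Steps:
D = 722/161 (D = -4*(-210 - 151)/(131 + 191) = -(-1444)/322 = -4*(-361/322) = 722/161 ≈ 4.4845)
X = 60 (X = 3 - (-156 - 1*(-99)) = 3 - (-156 + 99) = 3 - 1*(-57) = 3 + 57 = 60)
(D + X)*v(-14) = (722/161 + 60)*20 = (10382/161)*20 = 207640/161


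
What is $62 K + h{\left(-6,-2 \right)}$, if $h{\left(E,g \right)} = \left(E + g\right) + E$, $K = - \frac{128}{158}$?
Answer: $- \frac{5074}{79} \approx -64.228$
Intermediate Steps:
$K = - \frac{64}{79}$ ($K = \left(-128\right) \frac{1}{158} = - \frac{64}{79} \approx -0.81013$)
$h{\left(E,g \right)} = g + 2 E$
$62 K + h{\left(-6,-2 \right)} = 62 \left(- \frac{64}{79}\right) + \left(-2 + 2 \left(-6\right)\right) = - \frac{3968}{79} - 14 = - \frac{5074}{79}$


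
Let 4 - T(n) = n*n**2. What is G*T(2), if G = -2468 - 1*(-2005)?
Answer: 1852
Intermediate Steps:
T(n) = 4 - n**3 (T(n) = 4 - n*n**2 = 4 - n**3)
G = -463 (G = -2468 + 2005 = -463)
G*T(2) = -463*(4 - 1*2**3) = -463*(4 - 1*8) = -463*(4 - 8) = -463*(-4) = 1852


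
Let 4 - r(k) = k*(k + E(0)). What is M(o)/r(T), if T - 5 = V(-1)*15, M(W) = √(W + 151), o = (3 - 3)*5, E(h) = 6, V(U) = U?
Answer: -√151/36 ≈ -0.34134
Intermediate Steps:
o = 0 (o = 0*5 = 0)
M(W) = √(151 + W)
T = -10 (T = 5 - 1*15 = 5 - 15 = -10)
r(k) = 4 - k*(6 + k) (r(k) = 4 - k*(k + 6) = 4 - k*(6 + k))
M(o)/r(T) = √(151 + 0)/(4 - 1*(-10)² - 6*(-10)) = √151/(4 - 1*100 + 60) = √151/(4 - 100 + 60) = √151/(-36) = √151*(-1/36) = -√151/36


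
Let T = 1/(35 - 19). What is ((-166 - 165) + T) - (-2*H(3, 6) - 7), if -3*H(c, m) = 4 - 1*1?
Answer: -5215/16 ≈ -325.94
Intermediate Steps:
H(c, m) = -1 (H(c, m) = -(4 - 1*1)/3 = -(4 - 1)/3 = -⅓*3 = -1)
T = 1/16 ≈ 0.062500
((-166 - 165) + T) - (-2*H(3, 6) - 7) = ((-166 - 165) + 1/16) - (-2*(-1) - 7) = (-331 + 1/16) - (2 - 7) = -5295/16 - 1*(-5) = -5295/16 + 5 = -5215/16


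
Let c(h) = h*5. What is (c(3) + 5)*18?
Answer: 360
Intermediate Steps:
c(h) = 5*h
(c(3) + 5)*18 = (5*3 + 5)*18 = (15 + 5)*18 = 20*18 = 360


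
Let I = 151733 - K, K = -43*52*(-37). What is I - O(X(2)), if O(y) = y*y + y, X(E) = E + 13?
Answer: 68761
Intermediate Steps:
K = 82732 (K = -2236*(-37) = 82732)
X(E) = 13 + E
O(y) = y + y**2 (O(y) = y**2 + y = y + y**2)
I = 69001 (I = 151733 - 1*82732 = 151733 - 82732 = 69001)
I - O(X(2)) = 69001 - (13 + 2)*(1 + (13 + 2)) = 69001 - 15*(1 + 15) = 69001 - 15*16 = 69001 - 1*240 = 69001 - 240 = 68761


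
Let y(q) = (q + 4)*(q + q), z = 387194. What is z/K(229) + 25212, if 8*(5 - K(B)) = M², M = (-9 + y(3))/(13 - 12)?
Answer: 23349836/1049 ≈ 22259.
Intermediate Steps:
y(q) = 2*q*(4 + q) (y(q) = (4 + q)*(2*q) = 2*q*(4 + q))
M = 33 (M = (-9 + 2*3*(4 + 3))/(13 - 12) = (-9 + 2*3*7)/1 = (-9 + 42)*1 = 33*1 = 33)
K(B) = -1049/8 (K(B) = 5 - ⅛*33² = 5 - ⅛*1089 = 5 - 1089/8 = -1049/8)
z/K(229) + 25212 = 387194/(-1049/8) + 25212 = 387194*(-8/1049) + 25212 = -3097552/1049 + 25212 = 23349836/1049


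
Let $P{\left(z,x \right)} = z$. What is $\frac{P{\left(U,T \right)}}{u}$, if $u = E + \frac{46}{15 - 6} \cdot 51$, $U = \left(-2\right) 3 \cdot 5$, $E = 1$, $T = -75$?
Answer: $- \frac{18}{157} \approx -0.11465$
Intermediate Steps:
$U = -30$ ($U = \left(-6\right) 5 = -30$)
$u = \frac{785}{3}$ ($u = 1 + \frac{46}{15 - 6} \cdot 51 = 1 + \frac{46}{9} \cdot 51 = 1 + \frac{782}{3} = \frac{785}{3} \approx 261.67$)
$\frac{P{\left(U,T \right)}}{u} = - \frac{30}{\frac{785}{3}} = \left(-30\right) \frac{3}{785} = - \frac{18}{157}$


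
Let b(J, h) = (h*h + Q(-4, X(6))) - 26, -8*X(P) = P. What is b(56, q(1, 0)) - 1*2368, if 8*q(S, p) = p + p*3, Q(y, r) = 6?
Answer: -2388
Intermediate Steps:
X(P) = -P/8
q(S, p) = p/2 (q(S, p) = (p + p*3)/8 = (p + 3*p)/8 = (4*p)/8 = p/2)
b(J, h) = -20 + h² (b(J, h) = (h*h + 6) - 26 = (h² + 6) - 26 = (6 + h²) - 26 = -20 + h²)
b(56, q(1, 0)) - 1*2368 = (-20 + ((½)*0)²) - 1*2368 = (-20 + 0²) - 2368 = (-20 + 0) - 2368 = -20 - 2368 = -2388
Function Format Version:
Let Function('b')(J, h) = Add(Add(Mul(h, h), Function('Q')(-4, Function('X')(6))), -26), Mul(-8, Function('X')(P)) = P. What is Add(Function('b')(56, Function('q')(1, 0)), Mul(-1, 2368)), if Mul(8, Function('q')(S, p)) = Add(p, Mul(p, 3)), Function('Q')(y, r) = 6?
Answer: -2388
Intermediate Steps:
Function('X')(P) = Mul(Rational(-1, 8), P)
Function('q')(S, p) = Mul(Rational(1, 2), p) (Function('q')(S, p) = Mul(Rational(1, 8), Add(p, Mul(p, 3))) = Mul(Rational(1, 8), Add(p, Mul(3, p))) = Mul(Rational(1, 8), Mul(4, p)) = Mul(Rational(1, 2), p))
Function('b')(J, h) = Add(-20, Pow(h, 2)) (Function('b')(J, h) = Add(Add(Mul(h, h), 6), -26) = Add(Add(Pow(h, 2), 6), -26) = Add(Add(6, Pow(h, 2)), -26) = Add(-20, Pow(h, 2)))
Add(Function('b')(56, Function('q')(1, 0)), Mul(-1, 2368)) = Add(Add(-20, Pow(Mul(Rational(1, 2), 0), 2)), Mul(-1, 2368)) = Add(Add(-20, Pow(0, 2)), -2368) = Add(Add(-20, 0), -2368) = Add(-20, -2368) = -2388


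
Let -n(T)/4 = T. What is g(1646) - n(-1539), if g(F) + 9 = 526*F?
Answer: 859631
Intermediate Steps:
g(F) = -9 + 526*F
n(T) = -4*T
g(1646) - n(-1539) = (-9 + 526*1646) - (-4)*(-1539) = (-9 + 865796) - 1*6156 = 865787 - 6156 = 859631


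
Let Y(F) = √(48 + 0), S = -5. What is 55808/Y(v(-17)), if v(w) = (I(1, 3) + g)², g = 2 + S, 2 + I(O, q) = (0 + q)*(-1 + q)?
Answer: 13952*√3/3 ≈ 8055.2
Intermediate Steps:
I(O, q) = -2 + q*(-1 + q) (I(O, q) = -2 + (0 + q)*(-1 + q) = -2 + q*(-1 + q))
g = -3 (g = 2 - 5 = -3)
v(w) = 1 (v(w) = ((-2 + 3² - 1*3) - 3)² = ((-2 + 9 - 3) - 3)² = (4 - 3)² = 1² = 1)
Y(F) = 4*√3 (Y(F) = √48 = 4*√3)
55808/Y(v(-17)) = 55808/((4*√3)) = 55808*(√3/12) = 13952*√3/3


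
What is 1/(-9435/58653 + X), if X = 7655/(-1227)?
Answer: -2665453/17057980 ≈ -0.15626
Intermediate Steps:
X = -7655/1227 (X = 7655*(-1/1227) = -7655/1227 ≈ -6.2388)
1/(-9435/58653 + X) = 1/(-9435/58653 - 7655/1227) = 1/(-9435*1/58653 - 7655/1227) = 1/(-3145/19551 - 7655/1227) = 1/(-17057980/2665453) = -2665453/17057980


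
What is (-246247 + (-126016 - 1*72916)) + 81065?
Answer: -364114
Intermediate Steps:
(-246247 + (-126016 - 1*72916)) + 81065 = (-246247 + (-126016 - 72916)) + 81065 = (-246247 - 198932) + 81065 = -445179 + 81065 = -364114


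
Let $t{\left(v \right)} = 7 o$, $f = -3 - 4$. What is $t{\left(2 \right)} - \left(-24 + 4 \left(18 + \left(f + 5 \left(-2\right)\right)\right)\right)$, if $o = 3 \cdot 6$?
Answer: $146$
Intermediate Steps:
$o = 18$
$f = -7$
$t{\left(v \right)} = 126$ ($t{\left(v \right)} = 7 \cdot 18 = 126$)
$t{\left(2 \right)} - \left(-24 + 4 \left(18 + \left(f + 5 \left(-2\right)\right)\right)\right) = 126 + \left(- 4 \left(18 + \left(-7 + 5 \left(-2\right)\right)\right) + 24\right) = 126 + \left(- 4 \left(18 - 17\right) + 24\right) = 126 + \left(\left(-4\right) 1 + 24\right) = 126 + \left(-4 + 24\right) = 126 + 20 = 146$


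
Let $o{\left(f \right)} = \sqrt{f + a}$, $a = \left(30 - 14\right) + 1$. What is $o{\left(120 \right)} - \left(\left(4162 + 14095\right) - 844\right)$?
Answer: $-17413 + \sqrt{137} \approx -17401.0$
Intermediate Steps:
$a = 17$ ($a = 16 + 1 = 17$)
$o{\left(f \right)} = \sqrt{17 + f}$ ($o{\left(f \right)} = \sqrt{f + 17} = \sqrt{17 + f}$)
$o{\left(120 \right)} - \left(\left(4162 + 14095\right) - 844\right) = \sqrt{17 + 120} - \left(\left(4162 + 14095\right) - 844\right) = \sqrt{137} - \left(18257 - 844\right) = \sqrt{137} - 17413 = -17413 + \sqrt{137}$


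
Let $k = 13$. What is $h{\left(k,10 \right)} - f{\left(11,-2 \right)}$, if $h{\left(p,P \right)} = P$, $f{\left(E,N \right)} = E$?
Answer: $-1$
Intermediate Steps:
$h{\left(k,10 \right)} - f{\left(11,-2 \right)} = 10 - 11 = -1$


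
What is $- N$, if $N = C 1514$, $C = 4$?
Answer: $-6056$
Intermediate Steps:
$N = 6056$ ($N = 4 \cdot 1514 = 6056$)
$- N = \left(-1\right) 6056 = -6056$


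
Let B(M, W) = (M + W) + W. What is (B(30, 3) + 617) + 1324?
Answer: 1977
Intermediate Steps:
B(M, W) = M + 2*W
(B(30, 3) + 617) + 1324 = ((30 + 2*3) + 617) + 1324 = ((30 + 6) + 617) + 1324 = (36 + 617) + 1324 = 653 + 1324 = 1977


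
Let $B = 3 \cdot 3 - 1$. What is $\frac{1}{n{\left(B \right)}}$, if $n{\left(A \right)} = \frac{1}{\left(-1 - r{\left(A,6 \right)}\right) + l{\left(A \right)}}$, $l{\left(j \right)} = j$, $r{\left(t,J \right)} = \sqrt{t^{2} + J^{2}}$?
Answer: $-3$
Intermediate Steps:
$r{\left(t,J \right)} = \sqrt{J^{2} + t^{2}}$
$B = 8$ ($B = 9 - 1 = 8$)
$n{\left(A \right)} = \frac{1}{-1 + A - \sqrt{36 + A^{2}}}$ ($n{\left(A \right)} = \frac{1}{\left(-1 - \sqrt{6^{2} + A^{2}}\right) + A} = \frac{1}{\left(-1 - \sqrt{36 + A^{2}}\right) + A} = \frac{1}{-1 + A - \sqrt{36 + A^{2}}}$)
$\frac{1}{n{\left(B \right)}} = \frac{1}{\frac{1}{-1 + 8 - \sqrt{36 + 8^{2}}}} = \frac{1}{\frac{1}{-1 + 8 - \sqrt{36 + 64}}} = \frac{1}{\frac{1}{-1 + 8 - \sqrt{100}}} = \frac{1}{\frac{1}{-1 + 8 - 10}} = \frac{1}{\frac{1}{-3}} = \frac{1}{- \frac{1}{3}} = -3$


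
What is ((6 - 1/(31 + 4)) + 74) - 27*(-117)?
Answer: 113364/35 ≈ 3239.0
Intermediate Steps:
((6 - 1/(31 + 4)) + 74) - 27*(-117) = ((6 - 1/35) + 74) + 3159 = (209/35 + 74) + 3159 = 2799/35 + 3159 = 113364/35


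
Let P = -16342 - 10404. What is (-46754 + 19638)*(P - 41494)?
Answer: 1850395840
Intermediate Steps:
P = -26746
(-46754 + 19638)*(P - 41494) = (-46754 + 19638)*(-26746 - 41494) = -27116*(-68240) = 1850395840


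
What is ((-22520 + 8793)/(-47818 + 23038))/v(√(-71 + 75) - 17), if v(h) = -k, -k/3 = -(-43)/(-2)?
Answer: -1961/228330 ≈ -0.0085884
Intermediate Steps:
k = 129/2 (k = -(-3)*(-43/(-2)) = -(-3)*(-43*(-½)) = -(-3)*43/2 = -3*(-43/2) = 129/2 ≈ 64.500)
v(h) = -129/2 (v(h) = -1*129/2 = -129/2)
((-22520 + 8793)/(-47818 + 23038))/v(√(-71 + 75) - 17) = ((-22520 + 8793)/(-47818 + 23038))/(-129/2) = -13727/(-24780)*(-2/129) = -13727*(-1/24780)*(-2/129) = (1961/3540)*(-2/129) = -1961/228330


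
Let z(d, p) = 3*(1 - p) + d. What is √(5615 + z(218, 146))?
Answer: √5398 ≈ 73.471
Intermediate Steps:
z(d, p) = 3 + d - 3*p (z(d, p) = (3 - 3*p) + d = 3 + d - 3*p)
√(5615 + z(218, 146)) = √(5615 + (3 + 218 - 3*146)) = √(5615 + (3 + 218 - 438)) = √(5615 - 217) = √5398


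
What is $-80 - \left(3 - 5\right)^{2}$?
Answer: $-84$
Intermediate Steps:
$-80 - \left(3 - 5\right)^{2} = -80 - \left(-2\right)^{2} = -80 - 4 = -84$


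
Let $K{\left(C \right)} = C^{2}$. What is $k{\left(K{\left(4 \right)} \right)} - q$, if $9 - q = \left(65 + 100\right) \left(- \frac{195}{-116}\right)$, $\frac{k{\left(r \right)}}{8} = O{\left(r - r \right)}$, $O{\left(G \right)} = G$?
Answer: $\frac{31131}{116} \approx 268.37$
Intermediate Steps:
$k{\left(r \right)} = 0$ ($k{\left(r \right)} = 8 \left(r - r\right) = 8 \cdot 0 = 0$)
$q = - \frac{31131}{116}$ ($q = 9 - \left(65 + 100\right) \left(- \frac{195}{-116}\right) = 9 - 165 \left(\left(-195\right) \left(- \frac{1}{116}\right)\right) = 9 - 165 \cdot \frac{195}{116} = 9 - \frac{32175}{116} = - \frac{31131}{116} \approx -268.37$)
$k{\left(K{\left(4 \right)} \right)} - q = 0 - - \frac{31131}{116} = 0 + \frac{31131}{116} = \frac{31131}{116}$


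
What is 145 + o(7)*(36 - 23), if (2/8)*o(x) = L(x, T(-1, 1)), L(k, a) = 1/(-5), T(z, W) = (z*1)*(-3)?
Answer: 673/5 ≈ 134.60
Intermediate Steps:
T(z, W) = -3*z (T(z, W) = z*(-3) = -3*z)
L(k, a) = -⅕
o(x) = -⅘ (o(x) = 4*(-⅕) = -⅘)
145 + o(7)*(36 - 23) = 145 - 4*(36 - 23)/5 = 145 - ⅘*13 = 145 - 52/5 = 673/5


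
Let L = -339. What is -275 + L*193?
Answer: -65702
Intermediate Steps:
-275 + L*193 = -275 - 339*193 = -275 - 65427 = -65702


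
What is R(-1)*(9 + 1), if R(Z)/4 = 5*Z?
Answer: -200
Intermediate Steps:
R(Z) = 20*Z (R(Z) = 4*(5*Z) = 20*Z)
R(-1)*(9 + 1) = (20*(-1))*(9 + 1) = -20*10 = -200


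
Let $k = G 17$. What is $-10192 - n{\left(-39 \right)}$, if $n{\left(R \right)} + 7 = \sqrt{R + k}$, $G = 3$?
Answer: $-10185 - 2 \sqrt{3} \approx -10188.0$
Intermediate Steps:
$k = 51$ ($k = 3 \cdot 17 = 51$)
$n{\left(R \right)} = -7 + \sqrt{51 + R}$ ($n{\left(R \right)} = -7 + \sqrt{R + 51} = -7 + \sqrt{51 + R}$)
$-10192 - n{\left(-39 \right)} = -10192 - \left(-7 + \sqrt{51 - 39}\right) = -10192 - \left(-7 + \sqrt{12}\right) = -10192 - \left(-7 + 2 \sqrt{3}\right) = -10192 + \left(7 - 2 \sqrt{3}\right) = -10185 - 2 \sqrt{3}$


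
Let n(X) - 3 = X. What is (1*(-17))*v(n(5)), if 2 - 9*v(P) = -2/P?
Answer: -17/4 ≈ -4.2500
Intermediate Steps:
n(X) = 3 + X
v(P) = 2/9 + 2/(9*P) (v(P) = 2/9 - (-2)/(9*P) = 2/9 + 2/(9*P))
(1*(-17))*v(n(5)) = (1*(-17))*(2*(1 + (3 + 5))/(9*(3 + 5))) = -34*(1 + 8)/(9*8) = -34*9/(9*8) = -17*¼ = -17/4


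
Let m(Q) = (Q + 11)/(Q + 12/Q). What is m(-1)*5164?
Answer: -51640/13 ≈ -3972.3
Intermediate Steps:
m(Q) = (11 + Q)/(Q + 12/Q)
m(-1)*5164 = -(11 - 1)/(12 + (-1)**2)*5164 = -1*10/(12 + 1)*5164 = -1*10/13*5164 = -1*1/13*10*5164 = -10/13*5164 = -51640/13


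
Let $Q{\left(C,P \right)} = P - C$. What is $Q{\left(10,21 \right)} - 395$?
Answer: $-384$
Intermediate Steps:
$Q{\left(10,21 \right)} - 395 = \left(21 - 10\right) - 395 = 11 - 395 = -384$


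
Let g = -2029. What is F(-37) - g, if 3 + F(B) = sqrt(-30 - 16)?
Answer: 2026 + I*sqrt(46) ≈ 2026.0 + 6.7823*I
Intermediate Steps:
F(B) = -3 + I*sqrt(46) (F(B) = -3 + sqrt(-30 - 16) = -3 + sqrt(-46) = -3 + I*sqrt(46))
F(-37) - g = (-3 + I*sqrt(46)) - 1*(-2029) = (-3 + I*sqrt(46)) + 2029 = 2026 + I*sqrt(46)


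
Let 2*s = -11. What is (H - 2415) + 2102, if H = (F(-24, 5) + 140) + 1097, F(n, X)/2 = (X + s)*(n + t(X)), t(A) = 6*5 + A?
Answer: 913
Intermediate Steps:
s = -11/2 (s = (½)*(-11) = -11/2 ≈ -5.5000)
t(A) = 30 + A
F(n, X) = 2*(-11/2 + X)*(30 + X + n) (F(n, X) = 2*((X - 11/2)*(n + (30 + X))) = 2*((-11/2 + X)*(30 + X + n)) = 2*(-11/2 + X)*(30 + X + n))
H = 1226 (H = ((-330 - 11*(-24) + 2*5² + 49*5 + 2*5*(-24)) + 140) + 1097 = ((-330 + 264 + 2*25 + 245 - 240) + 140) + 1097 = ((-330 + 264 + 50 + 245 - 240) + 140) + 1097 = (-11 + 140) + 1097 = 129 + 1097 = 1226)
(H - 2415) + 2102 = (1226 - 2415) + 2102 = -1189 + 2102 = 913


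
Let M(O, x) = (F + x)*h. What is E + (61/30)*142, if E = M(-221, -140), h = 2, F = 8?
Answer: 371/15 ≈ 24.733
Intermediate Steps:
M(O, x) = 16 + 2*x (M(O, x) = (8 + x)*2 = 16 + 2*x)
E = -264 (E = 16 + 2*(-140) = 16 - 280 = -264)
E + (61/30)*142 = -264 + (61/30)*142 = -264 + 4331/15 = 371/15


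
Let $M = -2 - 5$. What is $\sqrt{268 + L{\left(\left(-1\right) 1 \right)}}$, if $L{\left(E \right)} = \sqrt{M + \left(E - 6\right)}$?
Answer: $\sqrt{268 + i \sqrt{14}} \approx 16.371 + 0.1143 i$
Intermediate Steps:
$M = -7$ ($M = -2 - 5 = -7$)
$L{\left(E \right)} = \sqrt{-13 + E}$ ($L{\left(E \right)} = \sqrt{-7 + \left(E - 6\right)} = \sqrt{-7 + \left(-6 + E\right)} = \sqrt{-13 + E}$)
$\sqrt{268 + L{\left(\left(-1\right) 1 \right)}} = \sqrt{268 + \sqrt{-13 - 1}} = \sqrt{268 + \sqrt{-14}} = \sqrt{268 + i \sqrt{14}}$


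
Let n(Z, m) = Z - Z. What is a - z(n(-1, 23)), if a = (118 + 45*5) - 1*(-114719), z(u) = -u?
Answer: 115062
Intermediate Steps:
n(Z, m) = 0
a = 115062 (a = (118 + 225) + 114719 = 343 + 114719 = 115062)
a - z(n(-1, 23)) = 115062 - (-1)*0 = 115062 - 1*0 = 115062 + 0 = 115062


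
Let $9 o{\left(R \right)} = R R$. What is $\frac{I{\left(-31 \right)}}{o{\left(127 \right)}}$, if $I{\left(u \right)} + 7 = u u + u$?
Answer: $\frac{8307}{16129} \approx 0.51503$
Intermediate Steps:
$I{\left(u \right)} = -7 + u + u^{2}$ ($I{\left(u \right)} = -7 + \left(u u + u\right) = -7 + \left(u^{2} + u\right) = -7 + \left(u + u^{2}\right) = -7 + u + u^{2}$)
$o{\left(R \right)} = \frac{R^{2}}{9}$ ($o{\left(R \right)} = \frac{R R}{9} = \frac{R^{2}}{9}$)
$\frac{I{\left(-31 \right)}}{o{\left(127 \right)}} = \frac{-7 - 31 + \left(-31\right)^{2}}{\frac{1}{9} \cdot 127^{2}} = \frac{-7 - 31 + 961}{\frac{1}{9} \cdot 16129} = \frac{923}{\frac{16129}{9}} = 923 \cdot \frac{9}{16129} = \frac{8307}{16129}$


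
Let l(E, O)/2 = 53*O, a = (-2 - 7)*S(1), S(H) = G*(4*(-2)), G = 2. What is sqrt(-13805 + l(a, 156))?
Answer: sqrt(2731) ≈ 52.259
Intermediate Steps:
S(H) = -16 (S(H) = 2*(4*(-2)) = 2*(-8) = -16)
a = 144 (a = (-2 - 7)*(-16) = -9*(-16) = 144)
l(E, O) = 106*O (l(E, O) = 2*(53*O) = 106*O)
sqrt(-13805 + l(a, 156)) = sqrt(-13805 + 106*156) = sqrt(-13805 + 16536) = sqrt(2731)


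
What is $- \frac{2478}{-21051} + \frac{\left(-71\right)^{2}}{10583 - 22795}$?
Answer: $- \frac{356135}{1206924} \approx -0.29508$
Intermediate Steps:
$- \frac{2478}{-21051} + \frac{\left(-71\right)^{2}}{10583 - 22795} = \left(-2478\right) \left(- \frac{1}{21051}\right) + \frac{5041}{-12212} = \frac{826}{7017} + 5041 \left(- \frac{1}{12212}\right) = \frac{826}{7017} - \frac{71}{172} = - \frac{356135}{1206924}$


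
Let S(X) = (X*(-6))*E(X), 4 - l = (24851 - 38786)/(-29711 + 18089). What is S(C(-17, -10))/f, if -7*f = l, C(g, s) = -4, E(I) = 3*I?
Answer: 2603328/3617 ≈ 719.75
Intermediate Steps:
l = 10851/3874 (l = 4 - (24851 - 38786)/(-29711 + 18089) = 4 - (-13935)/(-11622) = 4 - (-13935)*(-1)/11622 = 4 - 1*4645/3874 = 4 - 4645/3874 = 10851/3874 ≈ 2.8010)
S(X) = -18*X² (S(X) = (X*(-6))*(3*X) = (-6*X)*(3*X) = -18*X²)
f = -10851/27118 (f = -⅐*10851/3874 = -10851/27118 ≈ -0.40014)
S(C(-17, -10))/f = (-18*(-4)²)/(-10851/27118) = -18*16*(-27118/10851) = -288*(-27118/10851) = 2603328/3617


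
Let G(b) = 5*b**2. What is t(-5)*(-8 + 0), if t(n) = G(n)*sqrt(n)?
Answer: -1000*I*sqrt(5) ≈ -2236.1*I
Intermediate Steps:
t(n) = 5*n**(5/2) (t(n) = (5*n**2)*sqrt(n) = 5*n**(5/2))
t(-5)*(-8 + 0) = (5*(-5)**(5/2))*(-8 + 0) = (5*(25*I*sqrt(5)))*(-8) = (125*I*sqrt(5))*(-8) = -1000*I*sqrt(5)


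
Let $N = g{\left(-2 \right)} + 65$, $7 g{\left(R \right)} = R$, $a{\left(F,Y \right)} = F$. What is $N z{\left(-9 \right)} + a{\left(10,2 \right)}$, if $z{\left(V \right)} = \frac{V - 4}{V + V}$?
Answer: $\frac{2383}{42} \approx 56.738$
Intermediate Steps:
$z{\left(V \right)} = \frac{-4 + V}{2 V}$
$g{\left(R \right)} = \frac{R}{7}$
$N = \frac{453}{7}$ ($N = \frac{1}{7} \left(-2\right) + 65 = - \frac{2}{7} + 65 = \frac{453}{7} \approx 64.714$)
$N z{\left(-9 \right)} + a{\left(10,2 \right)} = \frac{453 \frac{-4 - 9}{2 \left(-9\right)}}{7} + 10 = \frac{453 \cdot \frac{1}{2} \left(- \frac{1}{9}\right) \left(-13\right)}{7} + 10 = \frac{453}{7} \cdot \frac{13}{18} + 10 = \frac{1963}{42} + 10 = \frac{2383}{42}$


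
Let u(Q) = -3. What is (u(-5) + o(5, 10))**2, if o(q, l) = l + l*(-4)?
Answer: 1089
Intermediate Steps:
o(q, l) = -3*l (o(q, l) = l - 4*l = -3*l)
(u(-5) + o(5, 10))**2 = (-3 - 3*10)**2 = (-3 - 30)**2 = (-33)**2 = 1089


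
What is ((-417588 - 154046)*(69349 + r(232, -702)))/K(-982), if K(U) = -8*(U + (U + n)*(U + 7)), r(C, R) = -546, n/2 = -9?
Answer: 19665067051/3896072 ≈ 5047.4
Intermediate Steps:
n = -18 (n = 2*(-9) = -18)
K(U) = -8*U - 8*(-18 + U)*(7 + U) (K(U) = -8*(U + (U - 18)*(U + 7)) = -8*(U + (-18 + U)*(7 + U)) = -8*U - 8*(-18 + U)*(7 + U))
((-417588 - 154046)*(69349 + r(232, -702)))/K(-982) = ((-417588 - 154046)*(69349 - 546))/(1008 - 8*(-982)² + 80*(-982)) = (-571634*68803)/(1008 - 8*964324 - 78560) = -39330134102/(1008 - 7714592 - 78560) = -39330134102/(-7792144) = -39330134102*(-1/7792144) = 19665067051/3896072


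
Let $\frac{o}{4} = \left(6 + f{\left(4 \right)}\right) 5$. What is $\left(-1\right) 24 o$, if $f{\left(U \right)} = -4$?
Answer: $-960$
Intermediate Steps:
$o = 40$ ($o = 4 \left(6 - 4\right) 5 = 4 \cdot 2 \cdot 5 = 4 \cdot 10 = 40$)
$\left(-1\right) 24 o = \left(-1\right) 24 \cdot 40 = \left(-24\right) 40 = -960$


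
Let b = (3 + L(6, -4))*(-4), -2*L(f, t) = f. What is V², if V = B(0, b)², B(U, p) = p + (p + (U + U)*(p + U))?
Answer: 0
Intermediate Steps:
L(f, t) = -f/2
b = 0 (b = (3 - ½*6)*(-4) = (3 - 3)*(-4) = 0*(-4) = 0)
B(U, p) = 2*p + 2*U*(U + p) (B(U, p) = p + (p + (2*U)*(U + p)) = p + (p + 2*U*(U + p)) = 2*p + 2*U*(U + p))
V = 0 (V = (2*0 + 2*0² + 2*0*0)² = (0 + 2*0 + 0)² = (0 + 0 + 0)² = 0² = 0)
V² = 0² = 0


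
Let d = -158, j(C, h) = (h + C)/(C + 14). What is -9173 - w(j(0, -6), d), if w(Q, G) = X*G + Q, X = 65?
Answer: 7682/7 ≈ 1097.4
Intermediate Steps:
j(C, h) = (C + h)/(14 + C)
w(Q, G) = Q + 65*G (w(Q, G) = 65*G + Q = Q + 65*G)
-9173 - w(j(0, -6), d) = -9173 - ((0 - 6)/(14 + 0) + 65*(-158)) = -9173 - (-6/14 - 10270) = -9173 - ((1/14)*(-6) - 10270) = -9173 - (-3/7 - 10270) = -9173 - 1*(-71893/7) = -9173 + 71893/7 = 7682/7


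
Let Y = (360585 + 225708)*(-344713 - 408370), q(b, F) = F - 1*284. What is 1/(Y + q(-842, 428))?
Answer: -1/441527291175 ≈ -2.2649e-12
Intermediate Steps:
q(b, F) = -284 + F (q(b, F) = F - 284 = -284 + F)
Y = -441527291319 (Y = 586293*(-753083) = -441527291319)
1/(Y + q(-842, 428)) = 1/(-441527291319 + (-284 + 428)) = 1/(-441527291319 + 144) = 1/(-441527291175) = -1/441527291175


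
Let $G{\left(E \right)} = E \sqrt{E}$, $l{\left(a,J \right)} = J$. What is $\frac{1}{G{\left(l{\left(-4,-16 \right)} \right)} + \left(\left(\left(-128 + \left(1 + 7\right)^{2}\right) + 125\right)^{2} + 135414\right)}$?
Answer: $\frac{139135}{19358552321} + \frac{64 i}{19358552321} \approx 7.1873 \cdot 10^{-6} + 3.306 \cdot 10^{-9} i$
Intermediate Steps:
$G{\left(E \right)} = E^{\frac{3}{2}}$
$\frac{1}{G{\left(l{\left(-4,-16 \right)} \right)} + \left(\left(\left(-128 + \left(1 + 7\right)^{2}\right) + 125\right)^{2} + 135414\right)} = \frac{1}{\left(-16\right)^{\frac{3}{2}} + \left(\left(\left(-128 + \left(1 + 7\right)^{2}\right) + 125\right)^{2} + 135414\right)} = \frac{1}{- 64 i + \left(\left(\left(-128 + 8^{2}\right) + 125\right)^{2} + 135414\right)} = \frac{1}{- 64 i + \left(\left(\left(-128 + 64\right) + 125\right)^{2} + 135414\right)} = \frac{1}{- 64 i + \left(\left(-64 + 125\right)^{2} + 135414\right)} = \frac{1}{- 64 i + \left(61^{2} + 135414\right)} = \frac{1}{- 64 i + \left(3721 + 135414\right)} = \frac{1}{- 64 i + 139135} = \frac{1}{139135 - 64 i} = \frac{139135 + 64 i}{19358552321}$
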